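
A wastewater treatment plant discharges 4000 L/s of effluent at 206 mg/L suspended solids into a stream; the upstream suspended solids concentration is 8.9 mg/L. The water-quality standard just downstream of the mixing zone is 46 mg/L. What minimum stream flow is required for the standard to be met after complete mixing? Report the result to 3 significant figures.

Set C_mix = 46: (Q·8.900 + 4000·206.0) / (Q + 4000) = 46
→ Q = 4000·(206.0 − 46)/(46 − 8.900) = 17250 L/s.

17300 L/s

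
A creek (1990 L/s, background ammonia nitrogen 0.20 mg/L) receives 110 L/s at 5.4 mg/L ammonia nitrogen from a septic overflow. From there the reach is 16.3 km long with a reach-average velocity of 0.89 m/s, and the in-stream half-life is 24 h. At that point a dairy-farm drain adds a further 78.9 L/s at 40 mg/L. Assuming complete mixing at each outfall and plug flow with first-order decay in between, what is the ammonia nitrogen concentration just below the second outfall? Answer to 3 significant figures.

Conservation of mass: C = (1990·0.2000 + 110.0·5.400) / 2100 = 992.0/2100 = 0.4724 mg/L; combined flow 2100 L/s.
Travel time t = 16.3·1000 / 0.89 = 18310 s = 5.087 h.
Half-life 24 h → k = ln 2 / 24 = 0.02888 h⁻¹ = 0.6931 d⁻¹.
Decay over the reach: 0.4724·exp(−kt) = 0.4724·0.8634 = 0.4078 mg/L.
Second outfall: C = (2100·0.4078 + 78.90·40.00)/2179 = 1.842 mg/L.

1.84 mg/L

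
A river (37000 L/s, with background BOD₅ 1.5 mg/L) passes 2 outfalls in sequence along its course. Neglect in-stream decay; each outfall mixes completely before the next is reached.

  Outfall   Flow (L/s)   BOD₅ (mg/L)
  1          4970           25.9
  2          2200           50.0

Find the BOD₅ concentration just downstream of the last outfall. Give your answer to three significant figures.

6.66 mg/L

Below outfall 1: Q → 41970 L/s, C = (37000·1.500 + 4970·25.90)/41970 = 4.389 mg/L.
Below outfall 2: Q → 44170 L/s, C = (41970·4.389 + 2200·50.00)/44170 = 6.661 mg/L.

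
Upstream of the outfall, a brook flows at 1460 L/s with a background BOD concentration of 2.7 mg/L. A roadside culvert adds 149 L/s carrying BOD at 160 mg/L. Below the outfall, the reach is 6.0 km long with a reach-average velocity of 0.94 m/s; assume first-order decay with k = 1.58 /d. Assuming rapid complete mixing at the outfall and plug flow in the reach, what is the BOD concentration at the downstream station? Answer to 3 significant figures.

Mixed concentration C = ΣQC/ΣQ = (1460·2.700 + 149.0·160.0) / 1609 = 27780/1609 = 17.27 mg/L.
Travel time t = 6.0·1000 / 0.94 = 6383 s = 1.773 h.
Decay over the reach: 17.27·exp(−kt) = 17.27·0.8898 = 15.36 mg/L.

15.4 mg/L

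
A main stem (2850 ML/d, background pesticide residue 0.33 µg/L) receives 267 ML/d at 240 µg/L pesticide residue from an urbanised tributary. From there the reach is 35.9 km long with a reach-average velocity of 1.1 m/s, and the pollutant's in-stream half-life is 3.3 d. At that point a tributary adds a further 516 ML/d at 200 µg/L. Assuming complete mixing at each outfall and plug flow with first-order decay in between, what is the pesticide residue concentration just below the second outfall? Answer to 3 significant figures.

Mass balance: C = (2850·0.3300 + 267.0·240.0) / 3117 = 65020/3117 = 20.86 µg/L; combined flow 3117 ML/d.
Travel time t = 35.9·1000 / 1.1 = 32640 s = 9.066 h.
Half-life 3.3 d → k = ln 2 / 3.3 = 0.2100 d⁻¹.
Applying C = C₀e^(−kt): 20.86 × 0.9237 = 19.27 µg/L.
Second outfall: C = (3117·19.27 + 516.0·200.0)/3633 = 44.94 µg/L.

44.9 µg/L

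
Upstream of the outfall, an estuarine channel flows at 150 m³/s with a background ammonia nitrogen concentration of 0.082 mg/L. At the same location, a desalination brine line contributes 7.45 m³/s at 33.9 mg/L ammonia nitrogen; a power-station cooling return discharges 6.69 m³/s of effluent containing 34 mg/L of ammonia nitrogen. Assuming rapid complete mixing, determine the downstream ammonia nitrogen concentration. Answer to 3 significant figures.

3.00 mg/L

Mass balance: C = (150.0·0.08200 + 7.450·33.90 + 6.690·34.00) / 164.1 = 492.3/164.1 = 2.999 mg/L.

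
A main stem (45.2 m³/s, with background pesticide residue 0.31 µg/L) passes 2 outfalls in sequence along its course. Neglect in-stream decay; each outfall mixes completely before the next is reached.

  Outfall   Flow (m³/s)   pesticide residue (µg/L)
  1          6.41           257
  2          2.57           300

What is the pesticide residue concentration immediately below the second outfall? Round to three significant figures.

44.9 µg/L

Below outfall 1: Q → 51.61 m³/s, C = (45.20·0.3100 + 6.410·257.0)/51.61 = 32.19 µg/L.
Below outfall 2: Q → 54.18 m³/s, C = (51.61·32.19 + 2.570·300.0)/54.18 = 44.89 µg/L.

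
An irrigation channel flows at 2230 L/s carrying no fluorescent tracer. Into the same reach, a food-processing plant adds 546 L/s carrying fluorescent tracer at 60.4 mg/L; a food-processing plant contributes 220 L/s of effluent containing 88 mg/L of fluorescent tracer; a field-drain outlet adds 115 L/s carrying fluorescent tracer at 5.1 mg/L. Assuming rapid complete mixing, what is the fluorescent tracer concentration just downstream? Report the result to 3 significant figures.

17.0 mg/L

Mixed concentration C = ΣQC/ΣQ = (2230·0 + 546.0·60.40 + 220.0·88.00 + 115.0·5.100) / 3111 = 52920/3111 = 17.01 mg/L.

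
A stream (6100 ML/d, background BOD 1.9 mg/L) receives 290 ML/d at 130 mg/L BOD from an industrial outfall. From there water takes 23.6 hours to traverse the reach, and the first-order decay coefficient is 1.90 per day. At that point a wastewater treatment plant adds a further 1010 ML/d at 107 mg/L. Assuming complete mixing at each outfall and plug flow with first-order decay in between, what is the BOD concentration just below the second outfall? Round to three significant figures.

Conservation of mass: C = (6100·1.900 + 290.0·130.0) / 6390 = 49290/6390 = 7.714 mg/L; combined flow 6390 ML/d.
After decay, C = 7.714 × e^(−kt) = 7.714 × 0.1544 = 1.191 mg/L.
At the second outfall, C = (6390·1.191 + 1010·107.0) / (6390 + 1010) = 15.63 mg/L.

15.6 mg/L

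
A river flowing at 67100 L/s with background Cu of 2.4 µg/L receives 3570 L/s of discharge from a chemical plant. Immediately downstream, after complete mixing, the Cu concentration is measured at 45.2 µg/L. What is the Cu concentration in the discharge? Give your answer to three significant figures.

850 µg/L

Mass balance: 67100·2.400 + 3570·Cₑ = 70670·45.20
→ Cₑ = (70670·45.20 − 67100·2.400) / 3570 = 849.6 µg/L.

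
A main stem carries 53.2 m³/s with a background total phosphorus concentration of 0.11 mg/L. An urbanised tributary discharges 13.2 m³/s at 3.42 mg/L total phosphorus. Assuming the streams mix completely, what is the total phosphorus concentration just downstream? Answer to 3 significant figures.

Flow-weighted average: C = (53.20·0.1100 + 13.20·3.420) / 66.40 = 51.00/66.40 = 0.7680 mg/L.

0.768 mg/L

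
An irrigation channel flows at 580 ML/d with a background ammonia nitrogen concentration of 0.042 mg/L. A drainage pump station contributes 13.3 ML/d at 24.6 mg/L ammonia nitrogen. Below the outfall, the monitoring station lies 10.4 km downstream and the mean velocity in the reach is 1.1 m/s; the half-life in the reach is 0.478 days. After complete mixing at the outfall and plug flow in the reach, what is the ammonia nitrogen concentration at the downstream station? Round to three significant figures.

0.506 mg/L

Flow-weighted average: C = (580.0·0.04200 + 13.30·24.60) / 593.3 = 351.5/593.3 = 0.5925 mg/L.
Travel time t = 10.4·1000 / 1.1 = 9455 s = 2.626 h.
Half-life 0.478 d → k = ln 2 / 0.478 = 1.450 d⁻¹.
Applying C = C₀e^(−kt): 0.5925 × 0.8533 = 0.5056 mg/L.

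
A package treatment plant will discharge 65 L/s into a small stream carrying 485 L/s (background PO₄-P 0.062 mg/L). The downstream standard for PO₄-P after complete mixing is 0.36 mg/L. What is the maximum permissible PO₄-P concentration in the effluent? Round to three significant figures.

2.58 mg/L

At the limit, (Qr·Cr + Qe·Cₑ)/(Qr + Qe) = 0.36:
Cₑ = (550.0·0.36 − 485.0·0.06200) / 65.00 = 2.584 mg/L.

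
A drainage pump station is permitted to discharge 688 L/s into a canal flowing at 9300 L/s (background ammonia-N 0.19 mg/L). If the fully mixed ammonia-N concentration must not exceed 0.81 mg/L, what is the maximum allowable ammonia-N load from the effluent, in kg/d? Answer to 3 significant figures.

546 kg/d

Mass balance at the limit: 9300·0.1900 + 688.0·Cₑ = 9988·0.81 → Cₑ = 9.191 mg/L.
688.0 L/s = 0.6880 m³/s. Load = 0.6880 m³/s × 9.191 g/m³ × 86 400 s/d = 546.3 kg/d.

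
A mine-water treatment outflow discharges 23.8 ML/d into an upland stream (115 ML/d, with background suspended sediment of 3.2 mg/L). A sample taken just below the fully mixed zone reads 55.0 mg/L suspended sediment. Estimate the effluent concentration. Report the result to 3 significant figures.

Mass balance: 115.0·3.200 + 23.80·Cₑ = 138.8·55.00
→ Cₑ = (138.8·55.00 − 115.0·3.200) / 23.80 = 305.3 mg/L.

305 mg/L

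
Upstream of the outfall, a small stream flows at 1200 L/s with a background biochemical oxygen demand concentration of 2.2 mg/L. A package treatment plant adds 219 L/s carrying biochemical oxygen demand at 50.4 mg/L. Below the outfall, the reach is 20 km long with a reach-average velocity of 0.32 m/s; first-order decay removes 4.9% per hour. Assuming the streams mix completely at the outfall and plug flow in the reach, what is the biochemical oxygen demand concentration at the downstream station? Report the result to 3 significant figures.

4.03 mg/L

Mixed concentration C = ΣQC/ΣQ = (1200·2.200 + 219.0·50.40) / 1419 = 13680/1419 = 9.639 mg/L.
Travel time t = 20·1000 / 0.32 = 62500 s = 17.36 h.
4.9%/h lost → k = −ln(1 − 0.049) = 0.05024 h⁻¹.
After decay, C = 9.639 × e^(−kt) = 9.639 × 0.4180 = 4.029 mg/L.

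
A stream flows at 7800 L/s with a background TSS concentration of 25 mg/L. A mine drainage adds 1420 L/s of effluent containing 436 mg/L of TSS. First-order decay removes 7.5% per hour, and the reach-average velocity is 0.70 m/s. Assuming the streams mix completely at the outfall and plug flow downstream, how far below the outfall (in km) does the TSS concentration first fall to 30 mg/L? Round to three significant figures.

Mixed concentration C = ΣQC/ΣQ = (7800·25.00 + 1420·436.0) / 9220 = 814100/9220 = 88.30 mg/L.
7.5%/h lost → k = −ln(1 − 0.075) = 0.07796 h⁻¹.
Set 88.30·exp(−k·t) = 30 → t = ln(88.30/30)/k = 49850 s = 13.85 h.
Distance = v·t = 0.70·49850 = 34890 m = 34.89 km.

34.9 km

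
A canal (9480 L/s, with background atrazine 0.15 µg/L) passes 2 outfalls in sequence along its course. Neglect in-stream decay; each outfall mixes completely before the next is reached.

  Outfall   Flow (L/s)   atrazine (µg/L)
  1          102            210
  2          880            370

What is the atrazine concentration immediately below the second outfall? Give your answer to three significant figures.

Outfall 1: combined Q = 9582 L/s; C = (9480·0.1500 + 102.0·210.0)/9582 = 2.384 µg/L.
Outfall 2: combined Q = 10460 L/s; C = (9582·2.384 + 880.0·370.0)/10460 = 33.31 µg/L.

33.3 µg/L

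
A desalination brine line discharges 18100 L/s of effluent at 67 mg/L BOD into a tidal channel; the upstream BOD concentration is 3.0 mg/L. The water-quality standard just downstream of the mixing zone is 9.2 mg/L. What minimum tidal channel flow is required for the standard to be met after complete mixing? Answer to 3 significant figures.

Set C_mix = 9.2: (Q·3.000 + 18100·67.00) / (Q + 18100) = 9.2
→ Q = 18100·(67.00 − 9.2)/(9.2 − 3.000) = 168700 L/s.

169000 L/s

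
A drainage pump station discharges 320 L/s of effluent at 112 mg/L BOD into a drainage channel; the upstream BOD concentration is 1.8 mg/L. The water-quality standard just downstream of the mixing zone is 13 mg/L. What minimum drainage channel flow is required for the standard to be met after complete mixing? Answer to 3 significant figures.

Set C_mix = 13: (Q·1.800 + 320.0·112.0) / (Q + 320.0) = 13
→ Q = 320.0·(112.0 − 13)/(13 − 1.800) = 2829 L/s.

2830 L/s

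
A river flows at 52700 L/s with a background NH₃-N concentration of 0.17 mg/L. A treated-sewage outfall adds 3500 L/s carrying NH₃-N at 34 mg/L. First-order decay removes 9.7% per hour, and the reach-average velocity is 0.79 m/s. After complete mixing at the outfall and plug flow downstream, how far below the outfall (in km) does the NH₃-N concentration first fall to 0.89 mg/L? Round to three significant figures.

26.2 km

Conservation of mass: C = (52700·0.1700 + 3500·34.00) / 56200 = 128000/56200 = 2.277 mg/L.
9.7%/h lost → k = −ln(1 − 0.097) = 0.1020 h⁻¹.
Set 2.277·exp(−k·t) = 0.89 → t = ln(2.277/0.89)/k = 33140 s = 9.206 h.
Distance = v·t = 0.79·33140 = 26180 m = 26.18 km.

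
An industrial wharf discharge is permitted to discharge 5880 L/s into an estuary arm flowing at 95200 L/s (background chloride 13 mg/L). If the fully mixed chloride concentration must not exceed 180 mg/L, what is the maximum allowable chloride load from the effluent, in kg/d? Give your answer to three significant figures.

Mass balance at the limit: 95200·13.00 + 5880·Cₑ = 101100·180 → Cₑ = 2884 mg/L.
5880 L/s = 5.880 m³/s. Load = 5.880 m³/s × 2884 g/m³ × 86 400 s/d = 1465000 kg/d.

1470000 kg/d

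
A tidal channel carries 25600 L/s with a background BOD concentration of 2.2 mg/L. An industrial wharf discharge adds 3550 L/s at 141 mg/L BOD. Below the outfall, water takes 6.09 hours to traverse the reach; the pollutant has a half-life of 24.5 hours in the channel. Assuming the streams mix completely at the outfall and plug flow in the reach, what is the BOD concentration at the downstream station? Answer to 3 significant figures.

16.1 mg/L

After mixing, C = (25600·2.200 + 3550·141.0) / 29150 = 556900/29150 = 19.10 mg/L.
Half-life 24.5 h → k = ln 2 / 24.5 = 0.02829 h⁻¹ = 0.6790 d⁻¹.
After decay, C = 19.10 × e^(−kt) = 19.10 × 0.8417 = 16.08 mg/L.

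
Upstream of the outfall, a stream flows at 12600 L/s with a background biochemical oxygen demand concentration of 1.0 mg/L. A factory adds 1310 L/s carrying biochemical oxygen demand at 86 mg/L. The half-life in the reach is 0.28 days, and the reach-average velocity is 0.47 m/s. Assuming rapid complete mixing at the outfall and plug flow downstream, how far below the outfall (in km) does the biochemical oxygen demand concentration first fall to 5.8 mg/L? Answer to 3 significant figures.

7.22 km

After mixing, C = (12600·1.000 + 1310·86.00) / 13910 = 125300/13910 = 9.005 mg/L.
Half-life 0.28 d → k = ln 2 / 0.28 = 2.476 d⁻¹.
Set 9.005·exp(−k·t) = 5.8 → t = ln(9.005/5.8)/k = 15350 s = 4.265 h.
Distance = v·t = 0.47·15350 = 7216 m = 7.216 km.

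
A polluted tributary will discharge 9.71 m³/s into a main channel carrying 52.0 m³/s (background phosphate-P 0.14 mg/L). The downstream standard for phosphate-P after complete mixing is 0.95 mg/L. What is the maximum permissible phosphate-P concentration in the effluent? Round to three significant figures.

5.29 mg/L

At the limit, (Qr·Cr + Qe·Cₑ)/(Qr + Qe) = 0.95:
Cₑ = (61.71·0.95 − 52.00·0.1400) / 9.710 = 5.288 mg/L.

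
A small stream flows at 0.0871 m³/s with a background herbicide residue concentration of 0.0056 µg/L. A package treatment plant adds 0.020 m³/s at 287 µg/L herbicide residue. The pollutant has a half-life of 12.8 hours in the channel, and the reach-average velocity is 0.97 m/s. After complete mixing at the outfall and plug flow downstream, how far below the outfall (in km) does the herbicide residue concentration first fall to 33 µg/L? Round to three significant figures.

31.3 km

Mass balance: C = (0.08710·0.005600 + 0.02000·287.0) / 0.1071 = 5.740/0.1071 = 53.60 µg/L.
Half-life 12.8 h → k = ln 2 / 12.8 = 0.05415 h⁻¹ = 1.300 d⁻¹.
Set 53.60·exp(−k·t) = 33 → t = ln(53.60/33)/k = 32240 s = 8.957 h.
Distance = v·t = 0.97·32240 = 31280 m = 31.28 km.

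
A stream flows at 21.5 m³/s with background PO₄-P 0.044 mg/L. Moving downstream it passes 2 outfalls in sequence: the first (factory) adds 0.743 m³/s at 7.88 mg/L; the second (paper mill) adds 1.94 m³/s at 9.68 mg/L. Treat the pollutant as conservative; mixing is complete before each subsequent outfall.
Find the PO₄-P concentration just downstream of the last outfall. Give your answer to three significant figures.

After outfall 1: Q = 21.50 + 0.7430 = 22.24 m³/s; C = (21.50·0.04400 + 0.7430·7.880)/22.24 = 0.3058 mg/L.
After outfall 2: Q = 22.24 + 1.940 = 24.18 m³/s; C = (22.24·0.3058 + 1.940·9.680)/24.18 = 1.058 mg/L.

1.06 mg/L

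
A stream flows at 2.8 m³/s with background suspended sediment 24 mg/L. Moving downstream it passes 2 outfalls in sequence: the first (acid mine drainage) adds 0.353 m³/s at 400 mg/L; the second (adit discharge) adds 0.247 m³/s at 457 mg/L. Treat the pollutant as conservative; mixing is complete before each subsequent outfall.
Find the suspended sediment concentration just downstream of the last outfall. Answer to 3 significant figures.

After outfall 1: Q = 2.800 + 0.3530 = 3.153 m³/s; C = (2.800·24.00 + 0.3530·400.0)/3.153 = 66.10 mg/L.
After outfall 2: Q = 3.153 + 0.2470 = 3.400 m³/s; C = (3.153·66.10 + 0.2470·457.0)/3.400 = 94.49 mg/L.

94.5 mg/L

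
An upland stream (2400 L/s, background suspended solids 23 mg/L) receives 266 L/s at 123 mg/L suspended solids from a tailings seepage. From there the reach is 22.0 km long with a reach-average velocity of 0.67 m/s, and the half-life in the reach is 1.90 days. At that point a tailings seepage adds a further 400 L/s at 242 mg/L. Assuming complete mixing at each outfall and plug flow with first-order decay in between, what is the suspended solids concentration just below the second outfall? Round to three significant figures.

Flow-weighted average: C = (2400·23.00 + 266.0·123.0) / 2666 = 87920/2666 = 32.98 mg/L; combined flow 2666 L/s.
Travel time t = 22.0·1000 / 0.67 = 32840 s = 9.121 h.
Half-life 1.90 d → k = ln 2 / 1.90 = 0.3648 d⁻¹.
First-order decay: C = 32.98·exp(−k·t) = 32.98·0.8705 = 28.71 mg/L.
Second outfall: C = (2666·28.71 + 400.0·242.0)/3066 = 56.53 mg/L.

56.5 mg/L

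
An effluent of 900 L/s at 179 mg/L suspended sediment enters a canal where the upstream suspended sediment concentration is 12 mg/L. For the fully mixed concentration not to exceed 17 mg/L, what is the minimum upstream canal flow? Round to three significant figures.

Set C_mix = 17: (Q·12.00 + 900.0·179.0) / (Q + 900.0) = 17
→ Q = 900.0·(179.0 − 17)/(17 − 12.00) = 29160 L/s.

29200 L/s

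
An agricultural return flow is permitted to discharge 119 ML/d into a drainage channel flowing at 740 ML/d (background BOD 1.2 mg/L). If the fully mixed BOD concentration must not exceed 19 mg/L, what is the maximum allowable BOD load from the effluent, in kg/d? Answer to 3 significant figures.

15400 kg/d

Mass balance at the limit: 740.0·1.200 + 119.0·Cₑ = 859.0·19 → Cₑ = 129.7 mg/L.
119.0 ML/d = 1.377 m³/s. Load = 1.377 m³/s × 129.7 g/m³ × 86 400 s/d = 15430 kg/d.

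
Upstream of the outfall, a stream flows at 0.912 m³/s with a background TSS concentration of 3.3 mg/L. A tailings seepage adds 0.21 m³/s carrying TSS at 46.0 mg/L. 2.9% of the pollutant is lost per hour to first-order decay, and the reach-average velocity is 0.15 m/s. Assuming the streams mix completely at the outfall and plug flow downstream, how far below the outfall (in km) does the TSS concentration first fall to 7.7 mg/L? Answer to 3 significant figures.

After mixing, C = (0.9120·3.300 + 0.2100·46.00) / 1.122 = 12.67/1.122 = 11.29 mg/L.
2.9%/h lost → k = −ln(1 − 0.029) = 0.02943 h⁻¹.
Set 11.29·exp(−k·t) = 7.7 → t = ln(11.29/7.7)/k = 46840 s = 13.01 h.
Distance = v·t = 0.15·46840 = 7025 m = 7.025 km.

7.03 km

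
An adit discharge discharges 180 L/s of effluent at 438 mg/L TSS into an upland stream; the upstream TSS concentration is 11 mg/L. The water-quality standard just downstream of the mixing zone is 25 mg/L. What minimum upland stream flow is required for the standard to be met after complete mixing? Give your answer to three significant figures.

Set C_mix = 25: (Q·11.00 + 180.0·438.0) / (Q + 180.0) = 25
→ Q = 180.0·(438.0 − 25)/(25 − 11.00) = 5310 L/s.

5310 L/s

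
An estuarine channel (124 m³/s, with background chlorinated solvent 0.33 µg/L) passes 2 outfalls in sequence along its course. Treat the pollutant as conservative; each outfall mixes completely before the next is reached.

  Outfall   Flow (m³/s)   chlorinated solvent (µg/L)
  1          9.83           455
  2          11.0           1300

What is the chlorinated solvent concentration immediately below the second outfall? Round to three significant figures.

130 µg/L

After outfall 1: Q = 124.0 + 9.830 = 133.8 m³/s; C = (124.0·0.3300 + 9.830·455.0)/133.8 = 33.73 µg/L.
After outfall 2: Q = 133.8 + 11.00 = 144.8 m³/s; C = (133.8·33.73 + 11.00·1300)/144.8 = 129.9 µg/L.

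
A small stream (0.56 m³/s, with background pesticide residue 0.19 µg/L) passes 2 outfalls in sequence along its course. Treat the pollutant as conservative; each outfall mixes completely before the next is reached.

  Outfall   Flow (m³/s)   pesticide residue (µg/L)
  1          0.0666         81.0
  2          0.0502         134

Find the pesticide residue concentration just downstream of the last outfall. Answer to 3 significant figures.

After outfall 1: Q = 0.5600 + 0.06660 = 0.6266 m³/s; C = (0.5600·0.1900 + 0.06660·81.00)/0.6266 = 8.779 µg/L.
After outfall 2: Q = 0.6266 + 0.05020 = 0.6768 m³/s; C = (0.6266·8.779 + 0.05020·134.0)/0.6768 = 18.07 µg/L.

18.1 µg/L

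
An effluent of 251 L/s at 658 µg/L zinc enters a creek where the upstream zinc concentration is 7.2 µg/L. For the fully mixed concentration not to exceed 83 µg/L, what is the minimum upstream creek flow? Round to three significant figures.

1900 L/s

Set C_mix = 83: (Q·7.200 + 251.0·658.0) / (Q + 251.0) = 83
→ Q = 251.0·(658.0 − 83)/(83 − 7.200) = 1904 L/s.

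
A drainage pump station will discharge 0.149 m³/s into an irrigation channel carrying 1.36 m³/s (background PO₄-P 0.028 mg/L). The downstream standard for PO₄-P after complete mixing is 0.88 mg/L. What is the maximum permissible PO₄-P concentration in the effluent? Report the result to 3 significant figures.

8.66 mg/L

At the limit, (Qr·Cr + Qe·Cₑ)/(Qr + Qe) = 0.88:
Cₑ = (1.509·0.88 − 1.360·0.02800) / 0.1490 = 8.657 mg/L.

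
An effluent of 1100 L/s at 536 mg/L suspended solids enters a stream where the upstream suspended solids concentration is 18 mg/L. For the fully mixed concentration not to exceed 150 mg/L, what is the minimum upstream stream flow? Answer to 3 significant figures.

3220 L/s

Set C_mix = 150: (Q·18.00 + 1100·536.0) / (Q + 1100) = 150
→ Q = 1100·(536.0 − 150)/(150 − 18.00) = 3217 L/s.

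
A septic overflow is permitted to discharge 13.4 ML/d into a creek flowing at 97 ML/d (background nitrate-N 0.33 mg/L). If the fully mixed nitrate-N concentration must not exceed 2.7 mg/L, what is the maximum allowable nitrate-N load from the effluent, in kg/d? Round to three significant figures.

Mass balance at the limit: 97.00·0.3300 + 13.40·Cₑ = 110.4·2.7 → Cₑ = 19.86 mg/L.
13.40 ML/d = 0.1551 m³/s. Load = 0.1551 m³/s × 19.86 g/m³ × 86 400 s/d = 266.1 kg/d.

266 kg/d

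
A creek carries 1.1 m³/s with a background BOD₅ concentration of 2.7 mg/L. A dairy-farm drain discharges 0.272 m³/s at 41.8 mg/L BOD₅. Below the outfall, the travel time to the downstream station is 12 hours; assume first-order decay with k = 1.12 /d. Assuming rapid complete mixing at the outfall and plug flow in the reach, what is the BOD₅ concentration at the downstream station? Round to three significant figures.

Flow-weighted average: C = (1.100·2.700 + 0.2720·41.80) / 1.372 = 14.34/1.372 = 10.45 mg/L.
First-order decay: C = 10.45·exp(−k·t) = 10.45·0.5712 = 5.970 mg/L.

5.97 mg/L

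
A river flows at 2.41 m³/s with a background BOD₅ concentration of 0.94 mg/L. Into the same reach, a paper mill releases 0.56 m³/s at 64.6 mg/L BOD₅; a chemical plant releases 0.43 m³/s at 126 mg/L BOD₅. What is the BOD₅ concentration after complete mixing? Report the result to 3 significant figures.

27.2 mg/L

After mixing, C = (2.410·0.9400 + 0.5600·64.60 + 0.4300·126.0) / 3.400 = 92.62/3.400 = 27.24 mg/L.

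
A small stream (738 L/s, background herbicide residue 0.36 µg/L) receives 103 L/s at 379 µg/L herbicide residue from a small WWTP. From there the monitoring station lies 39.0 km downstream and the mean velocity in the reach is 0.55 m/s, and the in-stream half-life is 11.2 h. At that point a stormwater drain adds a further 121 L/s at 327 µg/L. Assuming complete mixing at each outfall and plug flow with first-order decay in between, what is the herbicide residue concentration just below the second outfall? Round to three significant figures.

Mixed concentration C = ΣQC/ΣQ = (738.0·0.3600 + 103.0·379.0) / 841.0 = 39300/841.0 = 46.73 µg/L; combined flow 841.0 L/s.
Travel time t = 39.0·1000 / 0.55 = 70910 s = 19.70 h.
Half-life 11.2 h → k = ln 2 / 11.2 = 0.06189 h⁻¹ = 1.485 d⁻¹.
First-order decay: C = 46.73·exp(−k·t) = 46.73·0.2955 = 13.81 µg/L.
At the second outfall, C = (841.0·13.81 + 121.0·327.0) / (841.0 + 121.0) = 53.20 µg/L.

53.2 µg/L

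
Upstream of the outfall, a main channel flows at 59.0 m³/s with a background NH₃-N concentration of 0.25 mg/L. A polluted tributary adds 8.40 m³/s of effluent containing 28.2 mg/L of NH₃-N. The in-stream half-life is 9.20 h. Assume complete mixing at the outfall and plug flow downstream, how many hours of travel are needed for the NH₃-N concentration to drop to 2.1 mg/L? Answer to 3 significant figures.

Conservation of mass: C = (59.00·0.2500 + 8.400·28.20) / 67.40 = 251.6/67.40 = 3.733 mg/L.
Half-life 9.20 h → k = ln 2 / 9.20 = 0.07534 h⁻¹ = 1.808 d⁻¹.
3.733·exp(−k·t) = 2.1 → t = ln(3.733/2.1)/k = 27490 s = 7.637 h.

7.64 h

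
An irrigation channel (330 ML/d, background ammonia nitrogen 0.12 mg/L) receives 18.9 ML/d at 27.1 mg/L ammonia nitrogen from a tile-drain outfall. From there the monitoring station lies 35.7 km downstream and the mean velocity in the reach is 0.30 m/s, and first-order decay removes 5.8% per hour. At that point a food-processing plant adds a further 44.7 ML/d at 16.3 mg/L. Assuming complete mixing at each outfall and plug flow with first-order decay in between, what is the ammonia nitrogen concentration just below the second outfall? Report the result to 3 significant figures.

2.05 mg/L

Conservation of mass: C = (330.0·0.1200 + 18.90·27.10) / 348.9 = 551.8/348.9 = 1.582 mg/L; combined flow 348.9 ML/d.
Travel time t = 35.7·1000 / 0.30 = 119000 s = 33.06 h.
5.8%/h lost → k = −ln(1 − 0.058) = 0.05975 h⁻¹.
Decay over the reach: 1.582·exp(−kt) = 1.582·0.1388 = 0.2194 mg/L.
Second outfall: C = (348.9·0.2194 + 44.70·16.30)/393.6 = 2.046 mg/L.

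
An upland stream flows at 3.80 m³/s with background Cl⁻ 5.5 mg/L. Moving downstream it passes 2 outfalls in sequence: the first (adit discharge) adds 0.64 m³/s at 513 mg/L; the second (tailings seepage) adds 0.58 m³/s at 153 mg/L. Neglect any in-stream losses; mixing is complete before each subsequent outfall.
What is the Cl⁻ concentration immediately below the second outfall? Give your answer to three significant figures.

87.2 mg/L

Below outfall 1: Q → 4.440 m³/s, C = (3.800·5.500 + 0.6400·513.0)/4.440 = 78.65 mg/L.
Below outfall 2: Q → 5.020 m³/s, C = (4.440·78.65 + 0.5800·153.0)/5.020 = 87.24 mg/L.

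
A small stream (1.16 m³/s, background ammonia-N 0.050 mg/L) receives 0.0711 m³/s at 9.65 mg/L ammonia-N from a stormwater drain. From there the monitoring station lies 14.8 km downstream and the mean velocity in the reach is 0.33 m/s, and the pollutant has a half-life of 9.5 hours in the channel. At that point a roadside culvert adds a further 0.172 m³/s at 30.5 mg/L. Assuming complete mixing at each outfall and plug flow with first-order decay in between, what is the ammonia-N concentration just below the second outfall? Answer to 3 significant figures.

Flow-weighted average: C = (1.160·0.05000 + 0.07110·9.650) / 1.231 = 0.7441/1.231 = 0.6044 mg/L; combined flow 1.231 m³/s.
Travel time t = 14.8·1000 / 0.33 = 44850 s = 12.46 h.
Half-life 9.5 h → k = ln 2 / 9.5 = 0.07296 h⁻¹ = 1.751 d⁻¹.
After decay, C = 0.6044 × e^(−kt) = 0.6044 × 0.4029 = 0.2436 mg/L.
Second outfall: C = (1.231·0.2436 + 0.1720·30.50)/1.403 = 3.953 mg/L.

3.95 mg/L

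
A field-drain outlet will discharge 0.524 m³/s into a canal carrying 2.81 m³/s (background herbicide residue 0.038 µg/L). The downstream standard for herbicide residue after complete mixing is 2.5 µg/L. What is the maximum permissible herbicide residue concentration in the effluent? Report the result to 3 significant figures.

At the limit, (Qr·Cr + Qe·Cₑ)/(Qr + Qe) = 2.5:
Cₑ = (3.334·2.5 − 2.810·0.03800) / 0.5240 = 15.70 µg/L.

15.7 µg/L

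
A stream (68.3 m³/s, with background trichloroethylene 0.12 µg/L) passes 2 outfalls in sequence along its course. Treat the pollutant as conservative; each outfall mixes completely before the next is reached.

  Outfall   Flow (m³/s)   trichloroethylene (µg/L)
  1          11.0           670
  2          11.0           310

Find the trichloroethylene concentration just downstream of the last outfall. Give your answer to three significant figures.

119 µg/L

After outfall 1: Q = 68.30 + 11.00 = 79.30 m³/s; C = (68.30·0.1200 + 11.00·670.0)/79.30 = 93.04 µg/L.
After outfall 2: Q = 79.30 + 11.00 = 90.30 m³/s; C = (79.30·93.04 + 11.00·310.0)/90.30 = 119.5 µg/L.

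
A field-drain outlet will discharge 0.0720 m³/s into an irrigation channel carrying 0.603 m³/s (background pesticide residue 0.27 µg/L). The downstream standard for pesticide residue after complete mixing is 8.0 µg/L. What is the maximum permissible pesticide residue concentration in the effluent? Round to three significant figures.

72.7 µg/L

At the limit, (Qr·Cr + Qe·Cₑ)/(Qr + Qe) = 8.0:
Cₑ = (0.6750·8.0 − 0.6030·0.2700) / 0.07200 = 72.74 µg/L.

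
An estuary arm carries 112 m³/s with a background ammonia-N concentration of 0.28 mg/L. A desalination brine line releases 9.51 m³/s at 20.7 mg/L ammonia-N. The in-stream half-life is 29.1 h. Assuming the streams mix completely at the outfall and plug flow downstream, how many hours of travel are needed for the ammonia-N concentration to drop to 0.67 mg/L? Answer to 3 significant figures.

43.3 h

After mixing, C = (112.0·0.2800 + 9.510·20.70) / 121.5 = 228.2/121.5 = 1.878 mg/L.
Half-life 29.1 h → k = ln 2 / 29.1 = 0.02382 h⁻¹ = 0.5717 d⁻¹.
1.878·exp(−k·t) = 0.67 → t = ln(1.878/0.67)/k = 155800 s = 43.27 h.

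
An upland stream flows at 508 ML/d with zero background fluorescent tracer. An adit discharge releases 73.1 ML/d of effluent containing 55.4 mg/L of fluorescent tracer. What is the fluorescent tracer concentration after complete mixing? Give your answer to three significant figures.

6.97 mg/L

Conservation of mass: C = (508.0·0 + 73.10·55.40) / 581.1 = 4050/581.1 = 6.969 mg/L.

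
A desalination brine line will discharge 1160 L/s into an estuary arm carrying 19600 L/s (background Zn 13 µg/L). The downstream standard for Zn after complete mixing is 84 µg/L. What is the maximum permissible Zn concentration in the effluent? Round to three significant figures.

1280 µg/L

At the limit, (Qr·Cr + Qe·Cₑ)/(Qr + Qe) = 84:
Cₑ = (20760·84 − 19600·13.00) / 1160 = 1284 µg/L.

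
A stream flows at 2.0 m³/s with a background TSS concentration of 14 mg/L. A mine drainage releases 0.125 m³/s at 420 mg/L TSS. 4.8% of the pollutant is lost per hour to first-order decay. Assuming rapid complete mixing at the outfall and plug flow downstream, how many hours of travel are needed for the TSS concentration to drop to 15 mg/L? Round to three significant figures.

Flow-weighted average: C = (2.000·14.00 + 0.1250·420.0) / 2.125 = 80.50/2.125 = 37.88 mg/L.
4.8%/h lost → k = −ln(1 − 0.048) = 0.04919 h⁻¹.
37.88·exp(−k·t) = 15 → t = ln(37.88/15)/k = 67800 s = 18.83 h.

18.8 h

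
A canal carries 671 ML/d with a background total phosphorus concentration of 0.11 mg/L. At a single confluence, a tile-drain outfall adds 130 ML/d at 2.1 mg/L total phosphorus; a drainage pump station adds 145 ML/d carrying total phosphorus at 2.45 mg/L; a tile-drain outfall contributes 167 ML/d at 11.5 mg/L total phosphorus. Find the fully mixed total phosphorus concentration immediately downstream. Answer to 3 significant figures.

2.36 mg/L

Conservation of mass: C = (671.0·0.1100 + 130.0·2.100 + 145.0·2.450 + 167.0·11.50) / 1113 = 2623/1113 = 2.356 mg/L.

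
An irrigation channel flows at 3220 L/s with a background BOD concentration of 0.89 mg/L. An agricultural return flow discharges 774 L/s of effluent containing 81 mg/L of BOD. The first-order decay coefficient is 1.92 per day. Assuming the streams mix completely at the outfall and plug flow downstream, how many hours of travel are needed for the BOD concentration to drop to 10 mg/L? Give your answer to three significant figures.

6.19 h

Flow-weighted average: C = (3220·0.8900 + 774.0·81.00) / 3994 = 65560/3994 = 16.41 mg/L.
16.41·exp(−k·t) = 10 → t = ln(16.41/10)/k = 22300 s = 6.195 h.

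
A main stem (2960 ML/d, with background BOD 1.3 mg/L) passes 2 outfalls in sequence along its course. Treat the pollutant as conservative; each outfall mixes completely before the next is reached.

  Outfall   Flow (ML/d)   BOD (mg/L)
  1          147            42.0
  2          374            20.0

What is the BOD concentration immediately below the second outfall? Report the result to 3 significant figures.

5.03 mg/L

After outfall 1: Q = 2960 + 147.0 = 3107 ML/d; C = (2960·1.300 + 147.0·42.00)/3107 = 3.226 mg/L.
After outfall 2: Q = 3107 + 374.0 = 3481 ML/d; C = (3107·3.226 + 374.0·20.00)/3481 = 5.028 mg/L.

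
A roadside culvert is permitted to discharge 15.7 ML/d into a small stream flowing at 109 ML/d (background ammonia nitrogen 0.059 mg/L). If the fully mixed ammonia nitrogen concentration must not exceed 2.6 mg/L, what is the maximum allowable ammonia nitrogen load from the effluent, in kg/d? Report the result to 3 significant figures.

318 kg/d

Mass balance at the limit: 109.0·0.05900 + 15.70·Cₑ = 124.7·2.6 → Cₑ = 20.24 mg/L.
15.70 ML/d = 0.1817 m³/s. Load = 0.1817 m³/s × 20.24 g/m³ × 86 400 s/d = 317.8 kg/d.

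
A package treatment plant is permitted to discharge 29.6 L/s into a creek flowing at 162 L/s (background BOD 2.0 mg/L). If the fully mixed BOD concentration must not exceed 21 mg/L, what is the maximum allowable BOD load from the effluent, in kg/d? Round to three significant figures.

320 kg/d

Mass balance at the limit: 162.0·2.000 + 29.60·Cₑ = 191.6·21 → Cₑ = 125.0 mg/L.
29.60 L/s = 0.02960 m³/s. Load = 0.02960 m³/s × 125.0 g/m³ × 86 400 s/d = 319.6 kg/d.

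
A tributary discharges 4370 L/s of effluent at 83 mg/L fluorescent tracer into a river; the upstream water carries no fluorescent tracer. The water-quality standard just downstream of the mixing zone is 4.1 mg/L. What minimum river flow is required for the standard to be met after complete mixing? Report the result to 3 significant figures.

Set C_mix = 4.1: (Q·0 + 4370·83.00) / (Q + 4370) = 4.1
→ Q = 4370·(83.00 − 4.1)/(4.1 − 0) = 84100 L/s.

84100 L/s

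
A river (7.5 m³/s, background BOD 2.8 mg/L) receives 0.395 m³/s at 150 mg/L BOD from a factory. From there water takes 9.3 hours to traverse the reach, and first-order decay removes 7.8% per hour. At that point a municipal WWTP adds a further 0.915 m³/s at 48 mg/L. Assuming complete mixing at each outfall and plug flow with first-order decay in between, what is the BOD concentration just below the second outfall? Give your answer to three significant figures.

After mixing, C = (7.500·2.800 + 0.3950·150.0) / 7.895 = 80.25/7.895 = 10.16 mg/L; combined flow 7.895 m³/s.
7.8%/h lost → k = −ln(1 − 0.078) = 0.08121 h⁻¹.
First-order decay: C = 10.16·exp(−k·t) = 10.16·0.4699 = 4.776 mg/L.
At the second outfall, C = (7.895·4.776 + 0.9150·48.00) / (7.895 + 0.9150) = 9.265 mg/L.

9.27 mg/L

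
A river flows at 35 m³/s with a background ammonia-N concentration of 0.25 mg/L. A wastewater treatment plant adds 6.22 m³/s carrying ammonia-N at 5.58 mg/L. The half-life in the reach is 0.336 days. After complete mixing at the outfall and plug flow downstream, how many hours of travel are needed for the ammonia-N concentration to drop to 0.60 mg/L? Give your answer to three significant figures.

Mixed concentration C = ΣQC/ΣQ = (35.00·0.2500 + 6.220·5.580) / 41.22 = 43.46/41.22 = 1.054 mg/L.
Half-life 0.336 d → k = ln 2 / 0.336 = 2.063 d⁻¹.
1.054·exp(−k·t) = 0.60 → t = ln(1.054/0.60)/k = 23610 s = 6.558 h.

6.56 h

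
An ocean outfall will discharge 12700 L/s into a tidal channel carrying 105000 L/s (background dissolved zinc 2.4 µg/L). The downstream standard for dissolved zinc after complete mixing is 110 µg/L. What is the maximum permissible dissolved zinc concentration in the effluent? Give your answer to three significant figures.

At the limit, (Qr·Cr + Qe·Cₑ)/(Qr + Qe) = 110:
Cₑ = (117700·110 − 105000·2.400) / 12700 = 999.6 µg/L.

1000 µg/L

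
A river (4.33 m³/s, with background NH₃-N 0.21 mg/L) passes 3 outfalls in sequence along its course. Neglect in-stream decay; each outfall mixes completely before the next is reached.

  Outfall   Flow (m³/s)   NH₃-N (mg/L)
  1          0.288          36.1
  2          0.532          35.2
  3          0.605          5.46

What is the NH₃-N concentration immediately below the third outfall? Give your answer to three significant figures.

5.79 mg/L

Outfall 1: combined Q = 4.618 m³/s; C = (4.330·0.2100 + 0.2880·36.10)/4.618 = 2.448 mg/L.
Outfall 2: combined Q = 5.150 m³/s; C = (4.618·2.448 + 0.5320·35.20)/5.150 = 5.832 mg/L.
Outfall 3: combined Q = 5.755 m³/s; C = (5.150·5.832 + 0.6050·5.460)/5.755 = 5.792 mg/L.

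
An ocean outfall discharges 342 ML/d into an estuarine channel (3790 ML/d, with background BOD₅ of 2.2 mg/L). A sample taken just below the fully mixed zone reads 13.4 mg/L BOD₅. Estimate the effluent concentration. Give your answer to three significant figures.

Mass balance: 3790·2.200 + 342.0·Cₑ = 4132·13.40
→ Cₑ = (4132·13.40 − 3790·2.200) / 342.0 = 137.5 mg/L.

138 mg/L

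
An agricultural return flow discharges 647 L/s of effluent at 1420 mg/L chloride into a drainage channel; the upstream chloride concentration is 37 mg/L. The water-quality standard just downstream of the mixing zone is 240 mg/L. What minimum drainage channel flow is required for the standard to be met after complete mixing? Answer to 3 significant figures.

Set C_mix = 240: (Q·37.00 + 647.0·1420) / (Q + 647.0) = 240
→ Q = 647.0·(1420 − 240)/(240 − 37.00) = 3761 L/s.

3760 L/s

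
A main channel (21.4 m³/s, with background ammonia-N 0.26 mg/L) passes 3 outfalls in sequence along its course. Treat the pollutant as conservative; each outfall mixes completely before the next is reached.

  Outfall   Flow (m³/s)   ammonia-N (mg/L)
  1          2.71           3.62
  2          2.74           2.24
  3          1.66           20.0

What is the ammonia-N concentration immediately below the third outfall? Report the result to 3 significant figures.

1.92 mg/L

Outfall 1: combined Q = 24.11 m³/s; C = (21.40·0.2600 + 2.710·3.620)/24.11 = 0.6377 mg/L.
Outfall 2: combined Q = 26.85 m³/s; C = (24.11·0.6377 + 2.740·2.240)/26.85 = 0.8012 mg/L.
Outfall 3: combined Q = 28.51 m³/s; C = (26.85·0.8012 + 1.660·20.00)/28.51 = 1.919 mg/L.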